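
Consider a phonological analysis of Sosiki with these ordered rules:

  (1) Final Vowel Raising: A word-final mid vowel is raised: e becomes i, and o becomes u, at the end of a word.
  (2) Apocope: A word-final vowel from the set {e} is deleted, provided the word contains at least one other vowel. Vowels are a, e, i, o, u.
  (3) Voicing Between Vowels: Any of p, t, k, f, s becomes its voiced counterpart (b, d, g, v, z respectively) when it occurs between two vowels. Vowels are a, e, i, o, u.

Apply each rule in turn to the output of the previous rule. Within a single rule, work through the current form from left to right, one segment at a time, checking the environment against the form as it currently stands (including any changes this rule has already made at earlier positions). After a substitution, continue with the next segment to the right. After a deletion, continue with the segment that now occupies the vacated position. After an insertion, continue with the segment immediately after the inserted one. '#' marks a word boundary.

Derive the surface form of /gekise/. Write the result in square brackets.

(1) Final Vowel Raising: [gekise] → [gekisi]
(2) Apocope: no change — [gekisi]
(3) Voicing Between Vowels: [gekisi] → [gegizi]

[gegizi]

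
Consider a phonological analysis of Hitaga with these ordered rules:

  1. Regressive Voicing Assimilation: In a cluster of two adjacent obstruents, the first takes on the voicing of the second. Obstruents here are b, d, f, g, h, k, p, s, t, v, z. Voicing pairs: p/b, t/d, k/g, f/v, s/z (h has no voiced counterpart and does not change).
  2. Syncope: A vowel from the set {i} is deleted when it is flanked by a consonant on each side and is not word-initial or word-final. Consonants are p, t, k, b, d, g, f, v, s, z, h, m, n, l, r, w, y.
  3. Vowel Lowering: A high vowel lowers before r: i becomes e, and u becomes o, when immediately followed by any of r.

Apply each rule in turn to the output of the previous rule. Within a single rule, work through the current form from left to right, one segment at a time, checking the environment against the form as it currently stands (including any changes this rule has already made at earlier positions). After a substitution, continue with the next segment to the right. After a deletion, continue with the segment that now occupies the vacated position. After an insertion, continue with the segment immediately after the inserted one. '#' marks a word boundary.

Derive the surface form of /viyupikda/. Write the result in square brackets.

1 Regressive Voicing Assimilation: [viyupikda] → [viyupigda]
2 Syncope: [viyupigda] → [vyupgda]
3 Vowel Lowering: no change — [vyupgda]

[vyupgda]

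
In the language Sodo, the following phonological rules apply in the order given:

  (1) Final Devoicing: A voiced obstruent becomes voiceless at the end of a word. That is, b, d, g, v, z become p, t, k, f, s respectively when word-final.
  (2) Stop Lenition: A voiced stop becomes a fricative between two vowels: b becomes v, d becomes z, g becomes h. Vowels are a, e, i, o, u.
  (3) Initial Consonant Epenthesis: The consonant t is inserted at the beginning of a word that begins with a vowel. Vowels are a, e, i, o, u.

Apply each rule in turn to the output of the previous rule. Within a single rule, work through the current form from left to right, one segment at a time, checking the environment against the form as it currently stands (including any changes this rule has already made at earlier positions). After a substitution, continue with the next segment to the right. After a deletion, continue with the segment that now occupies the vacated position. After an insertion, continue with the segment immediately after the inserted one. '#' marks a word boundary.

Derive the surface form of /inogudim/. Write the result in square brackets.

(1) Final Devoicing: no change — [inogudim]
(2) Stop Lenition: [inogudim] → [inohuzim]
(3) Initial Consonant Epenthesis: [inohuzim] → [tinohuzim]

[tinohuzim]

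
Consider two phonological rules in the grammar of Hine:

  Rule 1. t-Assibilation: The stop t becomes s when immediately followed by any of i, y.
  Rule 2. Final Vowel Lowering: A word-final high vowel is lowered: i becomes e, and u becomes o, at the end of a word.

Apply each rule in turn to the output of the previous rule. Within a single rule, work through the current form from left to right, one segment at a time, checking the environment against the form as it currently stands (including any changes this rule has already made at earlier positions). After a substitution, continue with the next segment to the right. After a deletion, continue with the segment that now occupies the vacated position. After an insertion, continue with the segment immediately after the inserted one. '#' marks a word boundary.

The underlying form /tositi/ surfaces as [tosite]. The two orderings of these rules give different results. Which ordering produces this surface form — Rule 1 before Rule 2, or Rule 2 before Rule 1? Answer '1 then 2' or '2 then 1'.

2 then 1

Order 1 then 2:
  1 t-Assibilation: [tositi] → [tosisi]
  2 Final Vowel Lowering: [tosisi] → [tosise]
  result: [tosise]
Order 2 then 1:
  2 Final Vowel Lowering: [tositi] → [tosite]
  1 t-Assibilation: no change — [tosite]
  result: [tosite]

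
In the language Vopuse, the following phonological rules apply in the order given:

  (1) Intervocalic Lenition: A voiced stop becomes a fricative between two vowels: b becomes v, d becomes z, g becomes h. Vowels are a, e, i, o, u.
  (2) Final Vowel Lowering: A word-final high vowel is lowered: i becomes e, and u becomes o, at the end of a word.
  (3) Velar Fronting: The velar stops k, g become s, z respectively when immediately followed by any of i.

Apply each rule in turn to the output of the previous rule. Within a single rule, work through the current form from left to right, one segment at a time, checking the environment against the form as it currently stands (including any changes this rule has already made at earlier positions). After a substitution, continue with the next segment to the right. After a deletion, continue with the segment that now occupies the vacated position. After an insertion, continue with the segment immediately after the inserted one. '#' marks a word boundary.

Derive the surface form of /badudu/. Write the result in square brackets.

[bazuzo]

(1) Intervocalic Lenition: [badudu] → [bazuzu]
(2) Final Vowel Lowering: [bazuzu] → [bazuzo]
(3) Velar Fronting: no change — [bazuzo]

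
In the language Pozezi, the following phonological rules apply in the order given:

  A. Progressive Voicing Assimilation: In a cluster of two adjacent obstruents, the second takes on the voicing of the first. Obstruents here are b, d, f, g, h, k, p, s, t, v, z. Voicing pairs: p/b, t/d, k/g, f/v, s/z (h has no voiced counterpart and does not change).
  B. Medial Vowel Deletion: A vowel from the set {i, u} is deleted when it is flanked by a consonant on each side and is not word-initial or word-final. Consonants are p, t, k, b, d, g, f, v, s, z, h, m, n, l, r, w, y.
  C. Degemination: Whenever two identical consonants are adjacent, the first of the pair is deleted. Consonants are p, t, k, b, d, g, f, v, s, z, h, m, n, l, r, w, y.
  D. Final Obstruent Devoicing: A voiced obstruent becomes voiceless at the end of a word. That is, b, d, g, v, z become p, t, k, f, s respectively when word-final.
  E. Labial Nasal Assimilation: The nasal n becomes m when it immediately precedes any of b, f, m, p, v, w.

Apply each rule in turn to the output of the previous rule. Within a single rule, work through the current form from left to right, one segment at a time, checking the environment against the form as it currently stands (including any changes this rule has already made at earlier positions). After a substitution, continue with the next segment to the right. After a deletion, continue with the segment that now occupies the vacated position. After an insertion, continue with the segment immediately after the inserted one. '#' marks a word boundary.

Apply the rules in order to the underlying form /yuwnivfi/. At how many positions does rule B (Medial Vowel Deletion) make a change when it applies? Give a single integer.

A Progressive Voicing Assimilation: [yuwnivfi] → [yuwnivvi]
B Medial Vowel Deletion: [yuwnivvi] → [ywnvvi]
C Degemination: [ywnvvi] → [ywnvi]
D Final Obstruent Devoicing: no change — [ywnvi]
E Labial Nasal Assimilation: [ywnvi] → [ywmvi]
Rule B changed 2 position(s).

2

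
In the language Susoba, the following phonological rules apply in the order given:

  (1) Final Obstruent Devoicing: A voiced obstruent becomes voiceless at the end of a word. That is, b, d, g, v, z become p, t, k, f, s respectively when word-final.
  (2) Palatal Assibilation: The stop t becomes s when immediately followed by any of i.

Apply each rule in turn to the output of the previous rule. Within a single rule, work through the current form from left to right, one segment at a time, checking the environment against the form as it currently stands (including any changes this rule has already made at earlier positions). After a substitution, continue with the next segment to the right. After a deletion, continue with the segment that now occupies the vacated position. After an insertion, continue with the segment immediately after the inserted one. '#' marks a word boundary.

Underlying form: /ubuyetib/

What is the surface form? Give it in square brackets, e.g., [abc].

[ubuyesip]

(1) Final Obstruent Devoicing: [ubuyetib] → [ubuyetip]
(2) Palatal Assibilation: [ubuyetip] → [ubuyesip]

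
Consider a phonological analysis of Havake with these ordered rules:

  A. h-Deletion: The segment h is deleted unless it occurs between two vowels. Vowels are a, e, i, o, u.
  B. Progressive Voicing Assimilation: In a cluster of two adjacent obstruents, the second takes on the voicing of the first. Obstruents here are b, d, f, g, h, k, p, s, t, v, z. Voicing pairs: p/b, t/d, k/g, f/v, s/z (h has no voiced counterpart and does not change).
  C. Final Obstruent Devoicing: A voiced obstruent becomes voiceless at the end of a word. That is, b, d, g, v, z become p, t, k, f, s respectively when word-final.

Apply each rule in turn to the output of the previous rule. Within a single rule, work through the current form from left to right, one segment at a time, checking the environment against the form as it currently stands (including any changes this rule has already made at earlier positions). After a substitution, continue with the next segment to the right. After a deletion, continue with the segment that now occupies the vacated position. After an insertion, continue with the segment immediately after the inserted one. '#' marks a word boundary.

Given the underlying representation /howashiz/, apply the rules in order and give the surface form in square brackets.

[owasis]

A h-Deletion: [howashiz] → [owasiz]
B Progressive Voicing Assimilation: no change — [owasiz]
C Final Obstruent Devoicing: [owasiz] → [owasis]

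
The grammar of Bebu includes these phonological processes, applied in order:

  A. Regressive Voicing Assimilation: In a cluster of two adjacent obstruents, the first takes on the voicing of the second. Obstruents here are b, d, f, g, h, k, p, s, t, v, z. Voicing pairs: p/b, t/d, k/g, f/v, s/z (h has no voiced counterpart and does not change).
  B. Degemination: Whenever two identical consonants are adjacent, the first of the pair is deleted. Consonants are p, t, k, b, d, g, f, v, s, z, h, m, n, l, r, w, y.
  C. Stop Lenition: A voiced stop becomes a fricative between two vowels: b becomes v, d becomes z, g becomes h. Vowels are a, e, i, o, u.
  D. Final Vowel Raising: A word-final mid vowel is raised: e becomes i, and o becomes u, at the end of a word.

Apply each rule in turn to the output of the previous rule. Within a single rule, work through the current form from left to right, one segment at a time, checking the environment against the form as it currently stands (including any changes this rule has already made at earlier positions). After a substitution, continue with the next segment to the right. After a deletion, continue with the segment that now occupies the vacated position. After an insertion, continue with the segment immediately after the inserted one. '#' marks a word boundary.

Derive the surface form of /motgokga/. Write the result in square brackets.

[modgoha]

A Regressive Voicing Assimilation: [motgokga] → [modgogga]
B Degemination: [modgogga] → [modgoga]
C Stop Lenition: [modgoga] → [modgoha]
D Final Vowel Raising: no change — [modgoha]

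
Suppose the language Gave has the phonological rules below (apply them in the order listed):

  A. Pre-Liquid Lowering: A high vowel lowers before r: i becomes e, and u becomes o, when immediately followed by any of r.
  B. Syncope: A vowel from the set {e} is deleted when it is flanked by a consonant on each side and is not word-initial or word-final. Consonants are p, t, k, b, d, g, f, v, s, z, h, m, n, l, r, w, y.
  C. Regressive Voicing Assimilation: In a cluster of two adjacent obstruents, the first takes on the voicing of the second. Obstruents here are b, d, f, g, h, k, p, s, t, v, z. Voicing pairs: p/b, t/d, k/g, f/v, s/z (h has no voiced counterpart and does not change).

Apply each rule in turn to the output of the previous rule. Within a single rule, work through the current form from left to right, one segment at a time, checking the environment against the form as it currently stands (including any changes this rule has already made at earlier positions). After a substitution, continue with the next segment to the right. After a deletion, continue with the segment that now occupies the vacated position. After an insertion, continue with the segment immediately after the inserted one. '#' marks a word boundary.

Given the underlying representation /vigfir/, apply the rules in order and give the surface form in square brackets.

[vikfr]

A Pre-Liquid Lowering: [vigfir] → [vigfer]
B Syncope: [vigfer] → [vigfr]
C Regressive Voicing Assimilation: [vigfr] → [vikfr]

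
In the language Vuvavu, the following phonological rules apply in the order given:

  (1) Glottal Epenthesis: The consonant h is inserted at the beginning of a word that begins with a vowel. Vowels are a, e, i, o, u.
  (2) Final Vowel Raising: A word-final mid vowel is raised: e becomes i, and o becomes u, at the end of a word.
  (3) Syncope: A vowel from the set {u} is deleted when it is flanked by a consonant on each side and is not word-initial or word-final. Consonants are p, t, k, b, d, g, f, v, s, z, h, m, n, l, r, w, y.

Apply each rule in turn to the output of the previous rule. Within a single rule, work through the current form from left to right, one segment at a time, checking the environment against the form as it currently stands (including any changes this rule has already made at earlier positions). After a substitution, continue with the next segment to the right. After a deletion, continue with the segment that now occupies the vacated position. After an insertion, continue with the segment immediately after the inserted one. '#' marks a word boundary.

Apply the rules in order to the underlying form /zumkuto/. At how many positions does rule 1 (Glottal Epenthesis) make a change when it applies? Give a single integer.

0

(1) Glottal Epenthesis: no change — [zumkuto]
(2) Final Vowel Raising: [zumkuto] → [zumkutu]
(3) Syncope: [zumkutu] → [zmktu]
Rule 1 changed 0 position(s).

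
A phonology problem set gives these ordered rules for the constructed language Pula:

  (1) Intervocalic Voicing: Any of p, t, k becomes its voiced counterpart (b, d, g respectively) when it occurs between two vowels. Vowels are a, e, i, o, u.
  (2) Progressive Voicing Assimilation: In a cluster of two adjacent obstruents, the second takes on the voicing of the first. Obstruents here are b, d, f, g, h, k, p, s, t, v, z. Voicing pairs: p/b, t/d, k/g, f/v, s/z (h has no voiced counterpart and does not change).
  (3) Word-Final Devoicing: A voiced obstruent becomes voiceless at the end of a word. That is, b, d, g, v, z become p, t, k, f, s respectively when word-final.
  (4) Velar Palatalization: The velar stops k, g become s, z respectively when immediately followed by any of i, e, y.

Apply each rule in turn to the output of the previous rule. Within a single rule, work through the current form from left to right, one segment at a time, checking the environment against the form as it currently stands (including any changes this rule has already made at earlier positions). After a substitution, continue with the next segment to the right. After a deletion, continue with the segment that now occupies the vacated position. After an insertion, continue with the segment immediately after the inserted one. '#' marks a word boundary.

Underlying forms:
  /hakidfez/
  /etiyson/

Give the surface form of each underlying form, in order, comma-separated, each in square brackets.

/hakidfez/:
  (1) Intervocalic Voicing: [hakidfez] → [hagidfez]
  (2) Progressive Voicing Assimilation: [hagidfez] → [hagidvez]
  (3) Word-Final Devoicing: [hagidvez] → [hagidves]
  (4) Velar Palatalization: [hagidves] → [hazidves]
/etiyson/:
  (1) Intervocalic Voicing: [etiyson] → [ediyson]
  (2) Progressive Voicing Assimilation: no change — [ediyson]
  (3) Word-Final Devoicing: no change — [ediyson]
  (4) Velar Palatalization: no change — [ediyson]

[hazidves], [ediyson]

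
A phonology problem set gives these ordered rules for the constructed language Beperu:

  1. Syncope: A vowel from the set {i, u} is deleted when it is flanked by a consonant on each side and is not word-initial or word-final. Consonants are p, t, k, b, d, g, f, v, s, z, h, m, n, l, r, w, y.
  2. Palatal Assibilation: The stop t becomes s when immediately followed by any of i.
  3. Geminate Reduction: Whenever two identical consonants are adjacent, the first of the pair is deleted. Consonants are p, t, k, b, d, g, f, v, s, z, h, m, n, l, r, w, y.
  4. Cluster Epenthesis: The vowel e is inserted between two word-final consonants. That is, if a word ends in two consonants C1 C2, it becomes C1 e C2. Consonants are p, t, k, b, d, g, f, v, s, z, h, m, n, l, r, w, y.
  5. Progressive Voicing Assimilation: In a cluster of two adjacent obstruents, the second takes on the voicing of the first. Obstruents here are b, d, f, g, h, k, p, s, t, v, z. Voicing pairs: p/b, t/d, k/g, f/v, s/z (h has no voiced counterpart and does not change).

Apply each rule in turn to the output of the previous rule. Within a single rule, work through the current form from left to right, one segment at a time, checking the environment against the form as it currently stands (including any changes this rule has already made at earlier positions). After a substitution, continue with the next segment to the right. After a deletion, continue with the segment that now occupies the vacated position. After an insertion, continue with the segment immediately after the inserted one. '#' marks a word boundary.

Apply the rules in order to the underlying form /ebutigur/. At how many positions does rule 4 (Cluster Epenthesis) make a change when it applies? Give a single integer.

1 Syncope: [ebutigur] → [ebtgr]
2 Palatal Assibilation: no change — [ebtgr]
3 Geminate Reduction: no change — [ebtgr]
4 Cluster Epenthesis: [ebtgr] → [ebtger]
5 Progressive Voicing Assimilation: [ebtger] → [ebdger]
Rule 4 changed 1 position(s).

1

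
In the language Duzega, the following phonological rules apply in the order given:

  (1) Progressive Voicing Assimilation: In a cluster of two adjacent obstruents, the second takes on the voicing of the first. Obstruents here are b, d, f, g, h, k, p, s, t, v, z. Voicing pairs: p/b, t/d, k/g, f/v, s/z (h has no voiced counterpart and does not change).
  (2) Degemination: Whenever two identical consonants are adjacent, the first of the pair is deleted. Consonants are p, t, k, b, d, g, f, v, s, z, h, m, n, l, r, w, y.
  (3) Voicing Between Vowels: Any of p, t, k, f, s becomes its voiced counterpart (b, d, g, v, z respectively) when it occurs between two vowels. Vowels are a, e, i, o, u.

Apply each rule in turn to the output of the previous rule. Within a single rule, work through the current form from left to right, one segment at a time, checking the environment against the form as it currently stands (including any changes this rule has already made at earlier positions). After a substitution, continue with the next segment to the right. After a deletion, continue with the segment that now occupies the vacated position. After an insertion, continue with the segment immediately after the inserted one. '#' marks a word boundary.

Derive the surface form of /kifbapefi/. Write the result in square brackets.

(1) Progressive Voicing Assimilation: [kifbapefi] → [kifpapefi]
(2) Degemination: no change — [kifpapefi]
(3) Voicing Between Vowels: [kifpapefi] → [kifpabevi]

[kifpabevi]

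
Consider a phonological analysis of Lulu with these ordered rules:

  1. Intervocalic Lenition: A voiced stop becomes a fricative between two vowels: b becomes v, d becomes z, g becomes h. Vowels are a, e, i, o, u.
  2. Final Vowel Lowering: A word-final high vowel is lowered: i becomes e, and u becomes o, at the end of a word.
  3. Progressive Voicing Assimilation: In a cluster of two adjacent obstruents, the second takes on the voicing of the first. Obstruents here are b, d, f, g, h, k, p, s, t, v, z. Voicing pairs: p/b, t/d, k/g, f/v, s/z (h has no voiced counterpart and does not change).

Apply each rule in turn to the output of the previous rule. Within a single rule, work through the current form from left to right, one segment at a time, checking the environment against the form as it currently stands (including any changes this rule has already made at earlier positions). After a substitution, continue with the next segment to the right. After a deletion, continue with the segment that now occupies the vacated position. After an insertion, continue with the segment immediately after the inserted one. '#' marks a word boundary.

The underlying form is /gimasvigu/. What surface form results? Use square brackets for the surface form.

[gimasfiho]

1 Intervocalic Lenition: [gimasvigu] → [gimasvihu]
2 Final Vowel Lowering: [gimasvihu] → [gimasviho]
3 Progressive Voicing Assimilation: [gimasviho] → [gimasfiho]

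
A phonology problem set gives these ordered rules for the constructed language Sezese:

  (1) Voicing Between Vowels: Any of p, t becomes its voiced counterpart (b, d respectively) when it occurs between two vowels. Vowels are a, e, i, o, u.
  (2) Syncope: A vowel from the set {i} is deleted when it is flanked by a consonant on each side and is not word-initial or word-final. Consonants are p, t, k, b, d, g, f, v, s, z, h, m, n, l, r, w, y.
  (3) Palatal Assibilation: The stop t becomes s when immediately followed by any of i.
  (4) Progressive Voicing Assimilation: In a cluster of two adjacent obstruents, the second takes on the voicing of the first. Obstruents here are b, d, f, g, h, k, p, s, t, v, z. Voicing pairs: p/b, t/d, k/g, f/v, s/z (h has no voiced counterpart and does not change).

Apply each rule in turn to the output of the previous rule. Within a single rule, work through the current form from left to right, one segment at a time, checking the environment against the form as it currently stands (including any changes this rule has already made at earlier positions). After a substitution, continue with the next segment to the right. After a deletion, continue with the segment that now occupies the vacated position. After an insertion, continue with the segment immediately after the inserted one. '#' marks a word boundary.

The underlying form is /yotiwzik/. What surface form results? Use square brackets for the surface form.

(1) Voicing Between Vowels: [yotiwzik] → [yodiwzik]
(2) Syncope: [yodiwzik] → [yodwzk]
(3) Palatal Assibilation: no change — [yodwzk]
(4) Progressive Voicing Assimilation: [yodwzk] → [yodwzg]

[yodwzg]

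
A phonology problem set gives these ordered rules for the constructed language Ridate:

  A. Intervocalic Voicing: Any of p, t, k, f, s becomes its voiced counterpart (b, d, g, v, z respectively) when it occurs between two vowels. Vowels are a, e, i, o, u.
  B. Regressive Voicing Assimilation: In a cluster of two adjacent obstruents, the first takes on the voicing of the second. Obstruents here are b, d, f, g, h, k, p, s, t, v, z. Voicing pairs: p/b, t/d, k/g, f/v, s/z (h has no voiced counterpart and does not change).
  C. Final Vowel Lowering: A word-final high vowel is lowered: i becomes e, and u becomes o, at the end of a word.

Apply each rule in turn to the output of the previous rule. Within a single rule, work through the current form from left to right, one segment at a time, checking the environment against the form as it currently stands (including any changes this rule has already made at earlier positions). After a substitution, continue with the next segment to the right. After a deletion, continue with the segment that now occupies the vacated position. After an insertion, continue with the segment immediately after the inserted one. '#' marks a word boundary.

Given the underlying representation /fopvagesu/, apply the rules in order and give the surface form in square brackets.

[fobvagezo]

A Intervocalic Voicing: [fopvagesu] → [fopvagezu]
B Regressive Voicing Assimilation: [fopvagezu] → [fobvagezu]
C Final Vowel Lowering: [fobvagezu] → [fobvagezo]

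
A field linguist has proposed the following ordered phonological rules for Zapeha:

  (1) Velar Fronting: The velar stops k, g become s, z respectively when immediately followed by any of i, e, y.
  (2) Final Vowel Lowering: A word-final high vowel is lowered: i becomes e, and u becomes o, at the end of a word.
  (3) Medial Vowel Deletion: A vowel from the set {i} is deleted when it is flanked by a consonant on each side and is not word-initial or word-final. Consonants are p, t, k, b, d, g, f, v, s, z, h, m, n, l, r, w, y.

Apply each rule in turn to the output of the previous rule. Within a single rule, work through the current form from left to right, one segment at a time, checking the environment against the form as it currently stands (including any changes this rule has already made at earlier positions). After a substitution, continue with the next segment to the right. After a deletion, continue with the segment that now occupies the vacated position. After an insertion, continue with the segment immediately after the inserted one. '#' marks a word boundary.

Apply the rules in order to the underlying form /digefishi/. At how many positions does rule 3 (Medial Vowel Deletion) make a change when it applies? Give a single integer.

2

(1) Velar Fronting: [digefishi] → [dizefishi]
(2) Final Vowel Lowering: [dizefishi] → [dizefishe]
(3) Medial Vowel Deletion: [dizefishe] → [dzefshe]
Rule 3 changed 2 position(s).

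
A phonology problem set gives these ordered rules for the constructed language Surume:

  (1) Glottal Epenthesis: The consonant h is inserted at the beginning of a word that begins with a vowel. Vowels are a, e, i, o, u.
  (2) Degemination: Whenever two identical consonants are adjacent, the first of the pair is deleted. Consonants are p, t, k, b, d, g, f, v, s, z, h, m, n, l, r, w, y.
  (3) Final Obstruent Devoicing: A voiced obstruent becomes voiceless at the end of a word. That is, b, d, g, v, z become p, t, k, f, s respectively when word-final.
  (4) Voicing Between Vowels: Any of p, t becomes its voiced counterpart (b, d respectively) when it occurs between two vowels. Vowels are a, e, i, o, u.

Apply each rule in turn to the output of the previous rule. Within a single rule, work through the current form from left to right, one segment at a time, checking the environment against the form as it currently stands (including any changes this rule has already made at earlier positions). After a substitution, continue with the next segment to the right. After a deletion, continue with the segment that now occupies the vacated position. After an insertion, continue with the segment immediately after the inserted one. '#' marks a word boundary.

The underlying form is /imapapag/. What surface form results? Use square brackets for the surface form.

(1) Glottal Epenthesis: [imapapag] → [himapapag]
(2) Degemination: no change — [himapapag]
(3) Final Obstruent Devoicing: [himapapag] → [himapapak]
(4) Voicing Between Vowels: [himapapak] → [himababak]

[himababak]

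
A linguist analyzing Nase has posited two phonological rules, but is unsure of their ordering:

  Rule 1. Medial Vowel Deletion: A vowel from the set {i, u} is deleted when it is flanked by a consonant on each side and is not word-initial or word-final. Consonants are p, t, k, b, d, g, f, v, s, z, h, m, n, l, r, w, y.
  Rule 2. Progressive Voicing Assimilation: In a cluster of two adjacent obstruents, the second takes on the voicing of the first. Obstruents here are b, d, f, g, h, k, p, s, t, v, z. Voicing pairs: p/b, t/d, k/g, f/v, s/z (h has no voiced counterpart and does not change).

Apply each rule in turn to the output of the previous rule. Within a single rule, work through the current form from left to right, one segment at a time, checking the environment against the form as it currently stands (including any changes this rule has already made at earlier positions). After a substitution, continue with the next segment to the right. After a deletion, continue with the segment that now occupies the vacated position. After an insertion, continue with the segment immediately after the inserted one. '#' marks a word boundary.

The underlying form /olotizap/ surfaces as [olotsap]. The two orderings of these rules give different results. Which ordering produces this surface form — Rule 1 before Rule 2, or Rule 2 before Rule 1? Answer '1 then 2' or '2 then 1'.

Order 1 then 2:
  1 Medial Vowel Deletion: [olotizap] → [olotzap]
  2 Progressive Voicing Assimilation: [olotzap] → [olotsap]
  result: [olotsap]
Order 2 then 1:
  2 Progressive Voicing Assimilation: no change — [olotizap]
  1 Medial Vowel Deletion: [olotizap] → [olotzap]
  result: [olotzap]

1 then 2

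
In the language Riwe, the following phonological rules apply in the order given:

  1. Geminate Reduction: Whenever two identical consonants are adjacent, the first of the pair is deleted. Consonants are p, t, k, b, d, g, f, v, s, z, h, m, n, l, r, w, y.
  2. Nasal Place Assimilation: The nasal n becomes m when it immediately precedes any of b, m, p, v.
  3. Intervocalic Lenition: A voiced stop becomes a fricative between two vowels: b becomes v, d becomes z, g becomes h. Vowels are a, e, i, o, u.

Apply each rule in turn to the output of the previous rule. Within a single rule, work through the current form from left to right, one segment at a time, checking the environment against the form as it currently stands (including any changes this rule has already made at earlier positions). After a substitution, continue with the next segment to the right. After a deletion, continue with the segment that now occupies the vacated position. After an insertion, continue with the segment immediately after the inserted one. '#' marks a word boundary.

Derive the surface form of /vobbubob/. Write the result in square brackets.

[vovuvob]

1 Geminate Reduction: [vobbubob] → [vobubob]
2 Nasal Place Assimilation: no change — [vobubob]
3 Intervocalic Lenition: [vobubob] → [vovuvob]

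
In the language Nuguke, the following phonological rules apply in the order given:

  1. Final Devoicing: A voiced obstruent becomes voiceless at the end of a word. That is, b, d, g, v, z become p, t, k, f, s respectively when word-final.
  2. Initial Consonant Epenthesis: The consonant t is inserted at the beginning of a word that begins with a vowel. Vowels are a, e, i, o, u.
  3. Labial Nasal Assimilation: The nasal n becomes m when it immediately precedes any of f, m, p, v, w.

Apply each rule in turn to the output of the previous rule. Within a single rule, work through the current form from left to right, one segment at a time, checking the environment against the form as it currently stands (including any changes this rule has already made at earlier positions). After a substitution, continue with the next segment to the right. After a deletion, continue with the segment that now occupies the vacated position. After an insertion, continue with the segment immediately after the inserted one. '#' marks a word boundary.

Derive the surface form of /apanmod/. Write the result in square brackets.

[tapammot]

1 Final Devoicing: [apanmod] → [apanmot]
2 Initial Consonant Epenthesis: [apanmot] → [tapanmot]
3 Labial Nasal Assimilation: [tapanmot] → [tapammot]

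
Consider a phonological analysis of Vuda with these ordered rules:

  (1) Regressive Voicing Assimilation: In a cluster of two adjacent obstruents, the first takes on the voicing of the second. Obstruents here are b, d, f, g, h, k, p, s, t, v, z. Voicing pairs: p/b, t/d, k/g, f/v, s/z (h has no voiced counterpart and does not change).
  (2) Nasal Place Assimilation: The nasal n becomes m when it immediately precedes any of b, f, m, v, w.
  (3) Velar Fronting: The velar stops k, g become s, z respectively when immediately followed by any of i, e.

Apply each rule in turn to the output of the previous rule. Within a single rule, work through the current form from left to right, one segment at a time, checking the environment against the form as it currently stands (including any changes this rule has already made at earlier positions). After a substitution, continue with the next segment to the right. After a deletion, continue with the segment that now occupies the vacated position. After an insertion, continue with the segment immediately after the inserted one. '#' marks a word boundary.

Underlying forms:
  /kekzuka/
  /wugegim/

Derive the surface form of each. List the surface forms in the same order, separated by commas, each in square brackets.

/kekzuka/:
  (1) Regressive Voicing Assimilation: [kekzuka] → [kegzuka]
  (2) Nasal Place Assimilation: no change — [kegzuka]
  (3) Velar Fronting: [kegzuka] → [segzuka]
/wugegim/:
  (1) Regressive Voicing Assimilation: no change — [wugegim]
  (2) Nasal Place Assimilation: no change — [wugegim]
  (3) Velar Fronting: [wugegim] → [wuzezim]

[segzuka], [wuzezim]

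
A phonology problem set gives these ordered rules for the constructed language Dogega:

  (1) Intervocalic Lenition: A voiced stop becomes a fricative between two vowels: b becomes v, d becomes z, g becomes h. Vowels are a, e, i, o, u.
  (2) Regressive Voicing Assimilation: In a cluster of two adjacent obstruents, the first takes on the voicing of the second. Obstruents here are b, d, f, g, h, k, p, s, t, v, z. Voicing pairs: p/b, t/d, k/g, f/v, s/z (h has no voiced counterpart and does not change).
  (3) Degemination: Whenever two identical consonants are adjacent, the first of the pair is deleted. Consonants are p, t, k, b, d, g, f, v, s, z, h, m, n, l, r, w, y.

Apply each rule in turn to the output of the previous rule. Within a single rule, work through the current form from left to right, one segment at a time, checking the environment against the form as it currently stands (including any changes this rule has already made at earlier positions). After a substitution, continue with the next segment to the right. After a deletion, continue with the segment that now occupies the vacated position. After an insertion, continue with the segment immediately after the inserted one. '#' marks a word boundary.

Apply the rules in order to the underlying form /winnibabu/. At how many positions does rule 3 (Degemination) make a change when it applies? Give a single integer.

1

(1) Intervocalic Lenition: [winnibabu] → [winnivavu]
(2) Regressive Voicing Assimilation: no change — [winnivavu]
(3) Degemination: [winnivavu] → [winivavu]
Rule 3 changed 1 position(s).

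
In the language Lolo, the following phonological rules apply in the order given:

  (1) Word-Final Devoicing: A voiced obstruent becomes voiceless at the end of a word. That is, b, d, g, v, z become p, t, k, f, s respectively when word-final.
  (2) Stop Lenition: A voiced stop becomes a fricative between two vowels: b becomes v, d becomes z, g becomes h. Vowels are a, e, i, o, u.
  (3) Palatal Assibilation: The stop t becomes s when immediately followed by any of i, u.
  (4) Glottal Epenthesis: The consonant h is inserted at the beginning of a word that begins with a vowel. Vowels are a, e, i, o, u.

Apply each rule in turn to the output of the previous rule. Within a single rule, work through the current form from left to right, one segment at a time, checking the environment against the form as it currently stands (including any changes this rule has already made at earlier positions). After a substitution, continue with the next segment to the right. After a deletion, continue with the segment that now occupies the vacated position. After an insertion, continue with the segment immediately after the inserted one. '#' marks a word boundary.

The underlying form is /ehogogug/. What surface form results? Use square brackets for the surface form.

(1) Word-Final Devoicing: [ehogogug] → [ehogoguk]
(2) Stop Lenition: [ehogoguk] → [ehohohuk]
(3) Palatal Assibilation: no change — [ehohohuk]
(4) Glottal Epenthesis: [ehohohuk] → [hehohohuk]

[hehohohuk]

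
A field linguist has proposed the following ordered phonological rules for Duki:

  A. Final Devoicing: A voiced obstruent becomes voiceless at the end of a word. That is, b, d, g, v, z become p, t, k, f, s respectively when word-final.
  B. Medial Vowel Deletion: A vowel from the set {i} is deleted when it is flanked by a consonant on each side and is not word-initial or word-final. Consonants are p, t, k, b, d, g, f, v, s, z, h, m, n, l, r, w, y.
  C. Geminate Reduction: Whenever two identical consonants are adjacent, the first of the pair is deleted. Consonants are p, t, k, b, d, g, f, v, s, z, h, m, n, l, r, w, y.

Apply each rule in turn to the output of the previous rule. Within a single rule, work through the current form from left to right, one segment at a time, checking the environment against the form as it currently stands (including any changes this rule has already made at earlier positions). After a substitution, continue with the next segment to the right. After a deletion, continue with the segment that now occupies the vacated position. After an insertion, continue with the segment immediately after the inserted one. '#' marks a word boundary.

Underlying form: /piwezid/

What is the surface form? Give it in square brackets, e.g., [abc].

A Final Devoicing: [piwezid] → [piwezit]
B Medial Vowel Deletion: [piwezit] → [pwezt]
C Geminate Reduction: no change — [pwezt]

[pwezt]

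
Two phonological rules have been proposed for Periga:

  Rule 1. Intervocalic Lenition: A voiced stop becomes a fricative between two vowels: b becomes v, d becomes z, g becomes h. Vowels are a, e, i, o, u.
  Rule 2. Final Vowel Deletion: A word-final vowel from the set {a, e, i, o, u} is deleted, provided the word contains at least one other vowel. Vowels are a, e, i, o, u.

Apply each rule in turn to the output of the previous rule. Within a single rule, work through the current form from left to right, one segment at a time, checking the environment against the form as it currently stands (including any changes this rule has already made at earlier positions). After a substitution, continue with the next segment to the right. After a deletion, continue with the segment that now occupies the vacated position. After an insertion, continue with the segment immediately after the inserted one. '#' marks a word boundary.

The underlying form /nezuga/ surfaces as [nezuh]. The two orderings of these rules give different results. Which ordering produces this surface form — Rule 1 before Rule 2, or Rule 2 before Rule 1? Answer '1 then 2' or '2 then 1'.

1 then 2

Order 1 then 2:
  1 Intervocalic Lenition: [nezuga] → [nezuha]
  2 Final Vowel Deletion: [nezuha] → [nezuh]
  result: [nezuh]
Order 2 then 1:
  2 Final Vowel Deletion: [nezuga] → [nezug]
  1 Intervocalic Lenition: no change — [nezug]
  result: [nezug]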